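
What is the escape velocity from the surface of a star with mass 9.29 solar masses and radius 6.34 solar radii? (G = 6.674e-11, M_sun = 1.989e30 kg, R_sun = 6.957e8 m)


M = 9.29 * 1.989e30 kg = 1.847781e+31 kg; R = 6.34 * 6.957e8 m = 4.410738e+09 m. v_esc = sqrt(2GM/R) = sqrt(2 * 6.674e-11 * 1.847781e+31 / 4.410738e+09) = 747786.6661

747786.6661 m/s


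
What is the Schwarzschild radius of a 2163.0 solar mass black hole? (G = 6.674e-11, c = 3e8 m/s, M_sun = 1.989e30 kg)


M = 2163.0 * 1.989e30 kg = 4.302207e+33 kg. rs = 2GM/c^2 = 2 * 6.674e-11 * 4.302207e+33 / (3e8)^2 = 6.381e+06

6.381e+06 m


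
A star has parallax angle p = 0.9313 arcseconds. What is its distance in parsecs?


d = 1/p = 1/0.9313 = 1.0738

1.0738 pc


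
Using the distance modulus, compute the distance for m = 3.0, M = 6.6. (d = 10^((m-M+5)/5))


d = 10^((m - M + 5)/5) = 10^((3.0 - 6.6 + 5)/5) = 1.9055

1.9055 pc


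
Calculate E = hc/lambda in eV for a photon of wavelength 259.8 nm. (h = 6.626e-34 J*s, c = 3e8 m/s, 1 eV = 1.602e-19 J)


E = hc/lambda = 6.626e-34 * 3e8 / 2.598e-07 = 7.651e-19 J = 4.7761 eV

4.7761 eV


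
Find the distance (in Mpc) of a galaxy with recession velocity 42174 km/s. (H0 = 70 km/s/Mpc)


d = v / H0 = 42174 / 70 = 602.4857

602.4857 Mpc


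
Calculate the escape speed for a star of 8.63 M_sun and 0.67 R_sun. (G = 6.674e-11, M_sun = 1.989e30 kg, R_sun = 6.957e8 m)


M = 8.63 * 1.989e30 kg = 1.716507e+31 kg; R = 0.67 * 6.957e8 m = 4.66119e+08 m. v_esc = sqrt(2GM/R) = sqrt(2 * 6.674e-11 * 1.716507e+31 / 4.66119e+08) = 2.217e+06

2.217e+06 m/s


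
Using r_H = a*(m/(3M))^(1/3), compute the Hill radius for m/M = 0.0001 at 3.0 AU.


r_H = a * (m/3M)^(1/3) = 3.0 * (0.0001/3)^(1/3) = 0.0965

0.0965 AU


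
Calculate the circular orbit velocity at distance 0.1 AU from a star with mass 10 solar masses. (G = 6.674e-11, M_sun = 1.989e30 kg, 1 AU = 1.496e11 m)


v = sqrt(GM/r) = sqrt(6.674e-11 * 1.989e+31 / 1.496e+10) = 297882.2983

297882.2983 m/s


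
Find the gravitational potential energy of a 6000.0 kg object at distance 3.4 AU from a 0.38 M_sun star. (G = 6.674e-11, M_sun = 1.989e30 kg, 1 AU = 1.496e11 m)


M = 0.38 * 1.989e30 kg = 7.5582e+29 kg; r = 3.4 AU * 1.496e11 m/AU = 5.0864e+11 m. U = -GM*m/r = -(6.674e-11 * 7.5582e+29 * 6000.0) / 5.0864e+11 = -5.950e+11

-5.950e+11 J


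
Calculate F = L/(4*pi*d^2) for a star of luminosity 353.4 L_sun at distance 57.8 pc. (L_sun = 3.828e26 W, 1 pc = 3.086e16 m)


F = L / (4*pi*d^2) = 1.353e+29 / (4*pi*(1.784e+18)^2) = 3.384e-09

3.384e-09 W/m^2


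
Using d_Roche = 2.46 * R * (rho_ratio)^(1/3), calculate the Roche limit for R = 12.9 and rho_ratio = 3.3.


d_Roche = 2.46 * 12.9 * 3.3^(1/3) = 47.2458

47.2458


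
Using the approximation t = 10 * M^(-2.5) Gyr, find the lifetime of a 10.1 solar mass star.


t = 10 * M^(-2.5) = 10 * 10.1^(-2.5) = 0.0308

0.0308 Gyr


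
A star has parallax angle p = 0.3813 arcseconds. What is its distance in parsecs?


d = 1/p = 1/0.3813 = 2.6226

2.6226 pc


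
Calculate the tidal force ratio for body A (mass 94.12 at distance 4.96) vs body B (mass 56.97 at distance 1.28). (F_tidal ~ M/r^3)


Ratio = (M1/r1^3) / (M2/r2^3) = (94.12/4.96^3) / (56.97/1.28^3) = 0.0284

0.0284


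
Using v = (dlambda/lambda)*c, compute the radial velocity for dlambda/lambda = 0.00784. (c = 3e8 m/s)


v = (dlambda/lambda) * c = 0.00784 * 3e8 = 2.352e+06

2.352e+06 m/s


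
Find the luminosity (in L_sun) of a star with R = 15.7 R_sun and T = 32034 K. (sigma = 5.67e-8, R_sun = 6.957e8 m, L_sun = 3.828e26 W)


R = 15.7 * 6.957e8 m = 1.092249e+10 m. L = 4*pi*R^2*sigma*T^4 = 4*pi*(1.092249e+10)^2 * 5.67e-8 * 32034^4 = 8.951192963e+31 W. L/L_sun = 8.951192963e+31 / 3.828e26 = 233834.7169

233834.7169 L_sun


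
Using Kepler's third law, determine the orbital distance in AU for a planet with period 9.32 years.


a = P^(2/3) = 9.32^(2/3) = 4.4287

4.4287 AU


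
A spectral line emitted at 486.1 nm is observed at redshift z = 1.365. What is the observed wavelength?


lam_obs = lam_emit * (1 + z) = 486.1 * (1 + 1.365) = 1149.6265

1149.6265 nm


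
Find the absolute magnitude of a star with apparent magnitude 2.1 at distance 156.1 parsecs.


M = m - 5*log10(d) + 5 = 2.1 - 5*log10(156.1) + 5 = -3.867

-3.867


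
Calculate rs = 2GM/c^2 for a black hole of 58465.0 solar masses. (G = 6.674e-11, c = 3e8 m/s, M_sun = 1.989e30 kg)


M = 58465.0 * 1.989e30 kg = 1.16286885e+35 kg. rs = 2GM/c^2 = 2 * 6.674e-11 * 1.16286885e+35 / (3e8)^2 = 1.725e+08

1.725e+08 m


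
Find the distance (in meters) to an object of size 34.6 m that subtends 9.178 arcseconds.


D = size / theta_rad, theta_rad = 9.178 * pi/(180*3600) = 4.450e-05, D = 777594.4973

777594.4973 m


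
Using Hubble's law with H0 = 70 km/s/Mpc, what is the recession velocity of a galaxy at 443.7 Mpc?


v = H0 * d = 70 * 443.7 = 31059.0

31059.0 km/s


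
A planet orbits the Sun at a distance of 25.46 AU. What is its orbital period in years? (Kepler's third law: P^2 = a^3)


P = a^(3/2) = 25.46^1.5 = 128.4658

128.4658 years


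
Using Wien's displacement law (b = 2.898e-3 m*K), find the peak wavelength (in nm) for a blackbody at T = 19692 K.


lam_max = b / T = 2.898e-3 / 19692 = 1.472e-07 m = 147.1664 nm

147.1664 nm


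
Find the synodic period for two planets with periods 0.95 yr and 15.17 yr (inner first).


1/P_syn = |1/P1 - 1/P2| = |1/0.95 - 1/15.17| => P_syn = 1.0135

1.0135 years


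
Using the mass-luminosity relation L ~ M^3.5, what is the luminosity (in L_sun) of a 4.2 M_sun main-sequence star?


L/L_sun = (M/M_sun)^3.5 = 4.2^3.5 = 151.8352

151.8352 L_sun


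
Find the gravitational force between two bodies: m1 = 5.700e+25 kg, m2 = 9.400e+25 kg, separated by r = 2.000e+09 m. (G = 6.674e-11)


F = G*m1*m2/r^2 = 6.674e-11 * 5.700e+25 * 9.400e+25 / (2.000e+09)^2 = 6.674e-11 * 5.358e+51 / 4.000e+18 = 8.940e+22

8.940e+22 N


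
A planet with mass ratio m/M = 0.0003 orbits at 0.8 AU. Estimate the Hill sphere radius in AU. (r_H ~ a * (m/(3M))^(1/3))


r_H = a * (m/3M)^(1/3) = 0.8 * (0.0003/3)^(1/3) = 0.0371

0.0371 AU


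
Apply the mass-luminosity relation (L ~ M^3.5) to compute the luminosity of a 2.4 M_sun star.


L/L_sun = (M/M_sun)^3.5 = 2.4^3.5 = 21.416

21.416 L_sun


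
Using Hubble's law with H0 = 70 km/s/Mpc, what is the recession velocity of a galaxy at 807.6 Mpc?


v = H0 * d = 70 * 807.6 = 56532.0

56532.0 km/s


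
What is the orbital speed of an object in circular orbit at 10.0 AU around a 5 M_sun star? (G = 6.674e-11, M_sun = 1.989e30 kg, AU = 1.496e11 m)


v = sqrt(GM/r) = sqrt(6.674e-11 * 9.945e+30 / 1.496e+12) = 21063.4593

21063.4593 m/s


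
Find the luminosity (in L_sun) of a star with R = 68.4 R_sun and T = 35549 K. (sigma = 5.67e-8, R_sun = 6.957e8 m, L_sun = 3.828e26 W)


R = 68.4 * 6.957e8 m = 4.758588e+10 m. L = 4*pi*R^2*sigma*T^4 = 4*pi*(4.758588e+10)^2 * 5.67e-8 * 35549^4 = 2.576669323e+33 W. L/L_sun = 2.576669323e+33 / 3.828e26 = 6.731e+06

6.731e+06 L_sun


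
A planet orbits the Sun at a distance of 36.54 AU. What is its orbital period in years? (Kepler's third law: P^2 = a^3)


P = a^(3/2) = 36.54^1.5 = 220.8782

220.8782 years


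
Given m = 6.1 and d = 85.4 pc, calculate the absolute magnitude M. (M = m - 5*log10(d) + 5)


M = m - 5*log10(d) + 5 = 6.1 - 5*log10(85.4) + 5 = 1.4427

1.4427


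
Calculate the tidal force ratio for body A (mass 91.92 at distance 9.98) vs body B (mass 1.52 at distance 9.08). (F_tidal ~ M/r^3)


Ratio = (M1/r1^3) / (M2/r2^3) = (91.92/9.98^3) / (1.52/9.08^3) = 45.5441

45.5441


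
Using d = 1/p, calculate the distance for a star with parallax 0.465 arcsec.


d = 1/p = 1/0.465 = 2.1505

2.1505 pc


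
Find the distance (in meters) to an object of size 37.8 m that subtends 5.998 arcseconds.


D = size / theta_rad, theta_rad = 5.998 * pi/(180*3600) = 2.908e-05, D = 1.300e+06

1.300e+06 m


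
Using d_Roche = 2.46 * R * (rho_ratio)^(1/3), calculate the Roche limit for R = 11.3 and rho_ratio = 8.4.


d_Roche = 2.46 * 11.3 * 8.4^(1/3) = 56.5076

56.5076


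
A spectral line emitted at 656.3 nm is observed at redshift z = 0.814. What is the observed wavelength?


lam_obs = lam_emit * (1 + z) = 656.3 * (1 + 0.814) = 1190.5282

1190.5282 nm


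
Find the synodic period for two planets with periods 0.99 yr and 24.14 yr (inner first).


1/P_syn = |1/P1 - 1/P2| = |1/0.99 - 1/24.14| => P_syn = 1.0323

1.0323 years


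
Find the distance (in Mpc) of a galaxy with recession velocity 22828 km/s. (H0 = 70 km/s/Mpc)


d = v / H0 = 22828 / 70 = 326.1143

326.1143 Mpc


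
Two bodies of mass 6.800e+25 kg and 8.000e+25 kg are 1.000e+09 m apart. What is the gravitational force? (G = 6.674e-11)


F = G*m1*m2/r^2 = 6.674e-11 * 6.800e+25 * 8.000e+25 / (1.000e+09)^2 = 6.674e-11 * 5.440e+51 / 1.000e+18 = 3.631e+23

3.631e+23 N


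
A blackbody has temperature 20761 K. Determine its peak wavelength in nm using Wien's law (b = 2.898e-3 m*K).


lam_max = b / T = 2.898e-3 / 20761 = 1.396e-07 m = 139.5887 nm

139.5887 nm


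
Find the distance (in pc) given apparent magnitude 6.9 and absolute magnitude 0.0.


d = 10^((m - M + 5)/5) = 10^((6.9 - 0.0 + 5)/5) = 239.8833

239.8833 pc


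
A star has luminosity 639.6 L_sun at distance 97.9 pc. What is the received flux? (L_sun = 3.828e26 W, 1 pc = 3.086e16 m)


F = L / (4*pi*d^2) = 2.448e+29 / (4*pi*(3.021e+18)^2) = 2.135e-09

2.135e-09 W/m^2


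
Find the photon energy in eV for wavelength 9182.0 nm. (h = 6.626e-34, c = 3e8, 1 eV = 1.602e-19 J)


E = hc/lambda = 6.626e-34 * 3e8 / 9.182e-06 = 2.165e-20 J = 0.1351 eV

0.1351 eV


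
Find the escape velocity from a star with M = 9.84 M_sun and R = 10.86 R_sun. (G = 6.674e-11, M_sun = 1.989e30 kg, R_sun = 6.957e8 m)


M = 9.84 * 1.989e30 kg = 1.957176e+31 kg; R = 10.86 * 6.957e8 m = 7.555302e+09 m. v_esc = sqrt(2GM/R) = sqrt(2 * 6.674e-11 * 1.957176e+31 / 7.555302e+09) = 588026.8074

588026.8074 m/s


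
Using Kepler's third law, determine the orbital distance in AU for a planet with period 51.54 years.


a = P^(2/3) = 51.54^(2/3) = 13.8494

13.8494 AU


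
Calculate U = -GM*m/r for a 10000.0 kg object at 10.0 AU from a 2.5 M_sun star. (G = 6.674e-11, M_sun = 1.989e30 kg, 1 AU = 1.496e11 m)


M = 2.5 * 1.989e30 kg = 4.9725e+30 kg; r = 10.0 AU * 1.496e11 m/AU = 1.496e+12 m. U = -GM*m/r = -(6.674e-11 * 4.9725e+30 * 10000.0) / 1.496e+12 = -2.218e+12

-2.218e+12 J


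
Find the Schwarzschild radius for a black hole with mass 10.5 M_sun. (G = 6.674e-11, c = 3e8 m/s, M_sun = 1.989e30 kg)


M = 10.5 * 1.989e30 kg = 2.08845e+31 kg. rs = 2GM/c^2 = 2 * 6.674e-11 * 2.08845e+31 / (3e8)^2 = 30974.034

30974.034 m


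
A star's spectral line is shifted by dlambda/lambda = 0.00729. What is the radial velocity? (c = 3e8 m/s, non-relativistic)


v = (dlambda/lambda) * c = 0.00729 * 3e8 = 2.187e+06

2.187e+06 m/s


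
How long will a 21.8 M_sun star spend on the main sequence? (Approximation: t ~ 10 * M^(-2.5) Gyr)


t = 10 * M^(-2.5) = 10 * 21.8^(-2.5) = 0.0045

0.0045 Gyr


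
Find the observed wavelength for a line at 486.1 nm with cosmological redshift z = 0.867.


lam_obs = lam_emit * (1 + z) = 486.1 * (1 + 0.867) = 907.5487

907.5487 nm


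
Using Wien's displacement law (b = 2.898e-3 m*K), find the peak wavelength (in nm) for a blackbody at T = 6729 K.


lam_max = b / T = 2.898e-3 / 6729 = 4.307e-07 m = 430.6732 nm

430.6732 nm


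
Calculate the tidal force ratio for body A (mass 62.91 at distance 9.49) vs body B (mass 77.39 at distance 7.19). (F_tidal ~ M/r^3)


Ratio = (M1/r1^3) / (M2/r2^3) = (62.91/9.49^3) / (77.39/7.19^3) = 0.3535

0.3535


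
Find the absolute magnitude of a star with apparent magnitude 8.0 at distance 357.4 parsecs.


M = m - 5*log10(d) + 5 = 8.0 - 5*log10(357.4) + 5 = 0.2342

0.2342


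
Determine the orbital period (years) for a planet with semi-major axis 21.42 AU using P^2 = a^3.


P = a^(3/2) = 21.42^1.5 = 99.1355

99.1355 years


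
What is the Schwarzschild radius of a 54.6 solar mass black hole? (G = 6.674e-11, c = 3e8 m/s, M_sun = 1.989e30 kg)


M = 54.6 * 1.989e30 kg = 1.085994e+32 kg. rs = 2GM/c^2 = 2 * 6.674e-11 * 1.085994e+32 / (3e8)^2 = 161064.9768

161064.9768 m


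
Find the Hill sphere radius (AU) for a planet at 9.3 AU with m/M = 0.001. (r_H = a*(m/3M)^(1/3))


r_H = a * (m/3M)^(1/3) = 9.3 * (0.001/3)^(1/3) = 0.6448

0.6448 AU


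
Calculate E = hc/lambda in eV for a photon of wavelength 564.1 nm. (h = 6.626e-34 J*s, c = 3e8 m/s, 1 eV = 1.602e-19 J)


E = hc/lambda = 6.626e-34 * 3e8 / 5.641e-07 = 3.524e-19 J = 2.1997 eV

2.1997 eV


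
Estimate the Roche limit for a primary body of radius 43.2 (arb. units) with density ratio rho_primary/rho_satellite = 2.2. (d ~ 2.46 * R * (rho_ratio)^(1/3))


d_Roche = 2.46 * 43.2 * 2.2^(1/3) = 138.2165

138.2165


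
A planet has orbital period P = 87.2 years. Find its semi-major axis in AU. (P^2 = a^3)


a = P^(2/3) = 87.2^(2/3) = 19.6643

19.6643 AU


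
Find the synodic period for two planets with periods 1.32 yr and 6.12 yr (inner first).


1/P_syn = |1/P1 - 1/P2| = |1/1.32 - 1/6.12| => P_syn = 1.683

1.683 years


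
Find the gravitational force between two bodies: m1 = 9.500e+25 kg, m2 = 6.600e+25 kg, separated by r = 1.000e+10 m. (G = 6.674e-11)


F = G*m1*m2/r^2 = 6.674e-11 * 9.500e+25 * 6.600e+25 / (1.000e+10)^2 = 6.674e-11 * 6.270e+51 / 1.000e+20 = 4.185e+21

4.185e+21 N


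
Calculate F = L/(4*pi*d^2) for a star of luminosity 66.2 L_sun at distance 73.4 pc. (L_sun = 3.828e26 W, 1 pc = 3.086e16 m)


F = L / (4*pi*d^2) = 2.534e+28 / (4*pi*(2.265e+18)^2) = 3.930e-10

3.930e-10 W/m^2


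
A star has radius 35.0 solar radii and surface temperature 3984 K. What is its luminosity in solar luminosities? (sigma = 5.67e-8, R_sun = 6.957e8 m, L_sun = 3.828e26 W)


R = 35.0 * 6.957e8 m = 2.43495e+10 m. L = 4*pi*R^2*sigma*T^4 = 4*pi*(2.43495e+10)^2 * 5.67e-8 * 3984^4 = 1.064266366e+29 W. L/L_sun = 1.064266366e+29 / 3.828e26 = 278.0215

278.0215 L_sun


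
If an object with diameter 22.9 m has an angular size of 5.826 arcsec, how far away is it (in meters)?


D = size / theta_rad, theta_rad = 5.826 * pi/(180*3600) = 2.825e-05, D = 810755.9326

810755.9326 m


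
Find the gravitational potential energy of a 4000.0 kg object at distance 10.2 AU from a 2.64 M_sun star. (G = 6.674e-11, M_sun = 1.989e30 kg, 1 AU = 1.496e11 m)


M = 2.64 * 1.989e30 kg = 5.25096e+30 kg; r = 10.2 AU * 1.496e11 m/AU = 1.52592e+12 m. U = -GM*m/r = -(6.674e-11 * 5.25096e+30 * 4000.0) / 1.52592e+12 = -9.187e+11

-9.187e+11 J


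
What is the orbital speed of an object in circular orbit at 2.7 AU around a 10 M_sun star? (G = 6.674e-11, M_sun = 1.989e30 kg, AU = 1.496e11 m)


v = sqrt(GM/r) = sqrt(6.674e-11 * 1.989e+31 / 4.039e+11) = 57327.475

57327.475 m/s


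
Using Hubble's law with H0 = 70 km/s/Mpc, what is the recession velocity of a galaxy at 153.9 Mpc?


v = H0 * d = 70 * 153.9 = 10773.0

10773.0 km/s


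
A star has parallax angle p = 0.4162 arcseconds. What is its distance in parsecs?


d = 1/p = 1/0.4162 = 2.4027

2.4027 pc


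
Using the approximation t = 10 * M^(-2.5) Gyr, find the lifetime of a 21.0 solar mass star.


t = 10 * M^(-2.5) = 10 * 21.0^(-2.5) = 0.0049

0.0049 Gyr


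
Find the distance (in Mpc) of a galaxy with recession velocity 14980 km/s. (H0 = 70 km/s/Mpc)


d = v / H0 = 14980 / 70 = 214.0

214.0 Mpc


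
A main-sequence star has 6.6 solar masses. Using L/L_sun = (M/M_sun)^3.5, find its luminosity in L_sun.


L/L_sun = (M/M_sun)^3.5 = 6.6^3.5 = 738.5906

738.5906 L_sun


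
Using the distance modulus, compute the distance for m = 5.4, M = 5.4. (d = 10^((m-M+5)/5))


d = 10^((m - M + 5)/5) = 10^((5.4 - 5.4 + 5)/5) = 10.0

10.0 pc


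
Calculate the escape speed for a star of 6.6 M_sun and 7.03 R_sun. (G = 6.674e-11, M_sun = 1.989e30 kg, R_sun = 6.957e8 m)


M = 6.6 * 1.989e30 kg = 1.31274e+31 kg; R = 7.03 * 6.957e8 m = 4.890771e+09 m. v_esc = sqrt(2GM/R) = sqrt(2 * 6.674e-11 * 1.31274e+31 / 4.890771e+09) = 598561.5206

598561.5206 m/s


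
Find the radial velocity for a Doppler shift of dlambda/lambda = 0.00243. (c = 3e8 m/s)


v = (dlambda/lambda) * c = 0.00243 * 3e8 = 729000.0

729000.0 m/s


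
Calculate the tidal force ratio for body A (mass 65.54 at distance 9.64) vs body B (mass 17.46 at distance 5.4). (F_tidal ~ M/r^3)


Ratio = (M1/r1^3) / (M2/r2^3) = (65.54/9.64^3) / (17.46/5.4^3) = 0.6598

0.6598


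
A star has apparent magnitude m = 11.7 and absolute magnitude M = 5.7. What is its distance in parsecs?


d = 10^((m - M + 5)/5) = 10^((11.7 - 5.7 + 5)/5) = 158.4893

158.4893 pc


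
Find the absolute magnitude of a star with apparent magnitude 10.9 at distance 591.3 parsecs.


M = m - 5*log10(d) + 5 = 10.9 - 5*log10(591.3) + 5 = 2.041

2.041


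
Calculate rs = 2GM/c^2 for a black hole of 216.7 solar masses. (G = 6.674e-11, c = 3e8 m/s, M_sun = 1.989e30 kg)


M = 216.7 * 1.989e30 kg = 4.310163e+32 kg. rs = 2GM/c^2 = 2 * 6.674e-11 * 4.310163e+32 / (3e8)^2 = 639245.0636

639245.0636 m


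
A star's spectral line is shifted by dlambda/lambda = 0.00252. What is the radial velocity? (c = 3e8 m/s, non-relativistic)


v = (dlambda/lambda) * c = 0.00252 * 3e8 = 756000.0

756000.0 m/s


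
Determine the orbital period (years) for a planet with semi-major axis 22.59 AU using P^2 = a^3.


P = a^(3/2) = 22.59^1.5 = 107.3679

107.3679 years


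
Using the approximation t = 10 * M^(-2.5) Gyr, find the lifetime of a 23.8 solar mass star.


t = 10 * M^(-2.5) = 10 * 23.8^(-2.5) = 0.0036

0.0036 Gyr


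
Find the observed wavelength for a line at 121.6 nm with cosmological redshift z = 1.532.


lam_obs = lam_emit * (1 + z) = 121.6 * (1 + 1.532) = 307.8912

307.8912 nm


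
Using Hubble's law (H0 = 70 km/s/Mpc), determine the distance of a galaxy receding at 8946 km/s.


d = v / H0 = 8946 / 70 = 127.8

127.8 Mpc


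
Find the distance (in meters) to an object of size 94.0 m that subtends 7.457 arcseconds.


D = size / theta_rad, theta_rad = 7.457 * pi/(180*3600) = 3.615e-05, D = 2.600e+06

2.600e+06 m


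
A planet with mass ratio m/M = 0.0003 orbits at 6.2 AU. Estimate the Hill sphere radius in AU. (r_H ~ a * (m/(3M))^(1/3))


r_H = a * (m/3M)^(1/3) = 6.2 * (0.0003/3)^(1/3) = 0.2878

0.2878 AU


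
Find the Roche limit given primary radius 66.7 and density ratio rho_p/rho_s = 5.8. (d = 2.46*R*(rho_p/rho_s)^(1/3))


d_Roche = 2.46 * 66.7 * 5.8^(1/3) = 294.8064

294.8064


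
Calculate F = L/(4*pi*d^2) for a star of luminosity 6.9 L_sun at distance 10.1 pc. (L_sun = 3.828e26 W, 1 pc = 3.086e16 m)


F = L / (4*pi*d^2) = 2.641e+27 / (4*pi*(3.117e+17)^2) = 2.164e-09

2.164e-09 W/m^2


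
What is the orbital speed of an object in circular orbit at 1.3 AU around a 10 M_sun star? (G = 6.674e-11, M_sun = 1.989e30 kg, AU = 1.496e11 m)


v = sqrt(GM/r) = sqrt(6.674e-11 * 1.989e+31 / 1.945e+11) = 82617.6847

82617.6847 m/s


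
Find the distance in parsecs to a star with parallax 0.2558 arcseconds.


d = 1/p = 1/0.2558 = 3.9093

3.9093 pc


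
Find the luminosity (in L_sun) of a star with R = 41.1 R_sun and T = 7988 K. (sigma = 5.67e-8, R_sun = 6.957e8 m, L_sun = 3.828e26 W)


R = 41.1 * 6.957e8 m = 2.859327e+10 m. L = 4*pi*R^2*sigma*T^4 = 4*pi*(2.859327e+10)^2 * 5.67e-8 * 7988^4 = 2.371771238e+30 W. L/L_sun = 2.371771238e+30 / 3.828e26 = 6195.8496

6195.8496 L_sun


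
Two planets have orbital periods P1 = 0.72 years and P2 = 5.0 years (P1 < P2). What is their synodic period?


1/P_syn = |1/P1 - 1/P2| = |1/0.72 - 1/5.0| => P_syn = 0.8411

0.8411 years


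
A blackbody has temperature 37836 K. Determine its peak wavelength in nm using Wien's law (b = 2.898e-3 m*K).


lam_max = b / T = 2.898e-3 / 37836 = 7.659e-08 m = 76.5937 nm

76.5937 nm


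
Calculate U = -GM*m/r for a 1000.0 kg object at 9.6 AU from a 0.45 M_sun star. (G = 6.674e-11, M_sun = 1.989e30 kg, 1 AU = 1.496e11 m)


M = 0.45 * 1.989e30 kg = 8.9505e+29 kg; r = 9.6 AU * 1.496e11 m/AU = 1.43616e+12 m. U = -GM*m/r = -(6.674e-11 * 8.9505e+29 * 1000.0) / 1.43616e+12 = -4.159e+10

-4.159e+10 J


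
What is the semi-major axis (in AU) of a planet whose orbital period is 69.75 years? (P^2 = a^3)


a = P^(2/3) = 69.75^(2/3) = 16.9445

16.9445 AU


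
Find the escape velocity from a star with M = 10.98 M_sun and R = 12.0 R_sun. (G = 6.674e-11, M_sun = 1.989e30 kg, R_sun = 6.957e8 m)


M = 10.98 * 1.989e30 kg = 2.183922e+31 kg; R = 12.0 * 6.957e8 m = 8.3484e+09 m. v_esc = sqrt(2GM/R) = sqrt(2 * 6.674e-11 * 2.183922e+31 / 8.3484e+09) = 590915.0293

590915.0293 m/s


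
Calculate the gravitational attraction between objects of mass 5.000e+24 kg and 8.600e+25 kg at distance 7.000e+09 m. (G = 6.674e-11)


F = G*m1*m2/r^2 = 6.674e-11 * 5.000e+24 * 8.600e+25 / (7.000e+09)^2 = 6.674e-11 * 4.300e+50 / 4.900e+19 = 5.857e+20

5.857e+20 N


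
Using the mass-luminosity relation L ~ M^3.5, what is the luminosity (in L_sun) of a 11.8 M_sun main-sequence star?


L/L_sun = (M/M_sun)^3.5 = 11.8^3.5 = 5644.0003

5644.0003 L_sun


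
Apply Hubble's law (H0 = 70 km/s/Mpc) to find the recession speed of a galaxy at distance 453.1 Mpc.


v = H0 * d = 70 * 453.1 = 31717.0

31717.0 km/s


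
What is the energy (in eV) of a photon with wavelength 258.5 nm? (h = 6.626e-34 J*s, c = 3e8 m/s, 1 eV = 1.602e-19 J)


E = hc/lambda = 6.626e-34 * 3e8 / 2.585e-07 = 7.690e-19 J = 4.8001 eV

4.8001 eV


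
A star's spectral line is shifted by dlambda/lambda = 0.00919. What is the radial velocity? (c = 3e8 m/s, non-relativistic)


v = (dlambda/lambda) * c = 0.00919 * 3e8 = 2.757e+06

2.757e+06 m/s


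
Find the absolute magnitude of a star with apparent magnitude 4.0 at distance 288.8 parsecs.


M = m - 5*log10(d) + 5 = 4.0 - 5*log10(288.8) + 5 = -3.303

-3.303


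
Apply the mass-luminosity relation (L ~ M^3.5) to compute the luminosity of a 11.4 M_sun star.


L/L_sun = (M/M_sun)^3.5 = 11.4^3.5 = 5002.2683

5002.2683 L_sun


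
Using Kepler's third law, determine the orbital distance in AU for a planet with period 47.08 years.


a = P^(2/3) = 47.08^(2/3) = 13.0384

13.0384 AU


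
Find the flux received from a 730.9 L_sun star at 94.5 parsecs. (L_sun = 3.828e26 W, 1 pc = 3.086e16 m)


F = L / (4*pi*d^2) = 2.798e+29 / (4*pi*(2.916e+18)^2) = 2.618e-09

2.618e-09 W/m^2


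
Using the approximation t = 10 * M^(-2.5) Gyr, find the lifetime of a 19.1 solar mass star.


t = 10 * M^(-2.5) = 10 * 19.1^(-2.5) = 0.0063

0.0063 Gyr


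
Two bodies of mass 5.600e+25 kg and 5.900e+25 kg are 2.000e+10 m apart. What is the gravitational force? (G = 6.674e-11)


F = G*m1*m2/r^2 = 6.674e-11 * 5.600e+25 * 5.900e+25 / (2.000e+10)^2 = 6.674e-11 * 3.304e+51 / 4.000e+20 = 5.513e+20

5.513e+20 N


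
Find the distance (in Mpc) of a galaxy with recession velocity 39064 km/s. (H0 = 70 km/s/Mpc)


d = v / H0 = 39064 / 70 = 558.0571

558.0571 Mpc


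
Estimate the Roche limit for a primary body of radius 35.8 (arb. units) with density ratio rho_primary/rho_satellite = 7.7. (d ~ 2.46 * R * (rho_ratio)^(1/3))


d_Roche = 2.46 * 35.8 * 7.7^(1/3) = 173.9062

173.9062


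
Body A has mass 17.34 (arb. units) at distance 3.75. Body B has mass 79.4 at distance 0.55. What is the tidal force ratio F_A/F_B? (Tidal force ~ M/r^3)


Ratio = (M1/r1^3) / (M2/r2^3) = (17.34/3.75^3) / (79.4/0.55^3) = 6.890e-04

6.890e-04


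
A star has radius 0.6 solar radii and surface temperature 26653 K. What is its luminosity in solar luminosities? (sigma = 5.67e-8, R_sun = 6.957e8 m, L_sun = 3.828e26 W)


R = 0.6 * 6.957e8 m = 4.1742e+08 m. L = 4*pi*R^2*sigma*T^4 = 4*pi*(4.1742e+08)^2 * 5.67e-8 * 26653^4 = 6.265039703e+28 W. L/L_sun = 6.265039703e+28 / 3.828e26 = 163.6635

163.6635 L_sun


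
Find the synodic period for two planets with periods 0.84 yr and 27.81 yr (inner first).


1/P_syn = |1/P1 - 1/P2| = |1/0.84 - 1/27.81| => P_syn = 0.8662

0.8662 years


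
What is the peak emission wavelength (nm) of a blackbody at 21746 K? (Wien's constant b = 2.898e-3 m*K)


lam_max = b / T = 2.898e-3 / 21746 = 1.333e-07 m = 133.2659 nm

133.2659 nm


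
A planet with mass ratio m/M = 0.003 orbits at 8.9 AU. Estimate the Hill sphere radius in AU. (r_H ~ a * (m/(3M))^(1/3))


r_H = a * (m/3M)^(1/3) = 8.9 * (0.003/3)^(1/3) = 0.89

0.89 AU


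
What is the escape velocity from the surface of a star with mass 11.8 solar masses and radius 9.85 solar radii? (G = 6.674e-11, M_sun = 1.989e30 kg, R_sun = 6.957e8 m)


M = 11.8 * 1.989e30 kg = 2.34702e+31 kg; R = 9.85 * 6.957e8 m = 6.852645e+09 m. v_esc = sqrt(2GM/R) = sqrt(2 * 6.674e-11 * 2.34702e+31 / 6.852645e+09) = 676141.1645

676141.1645 m/s


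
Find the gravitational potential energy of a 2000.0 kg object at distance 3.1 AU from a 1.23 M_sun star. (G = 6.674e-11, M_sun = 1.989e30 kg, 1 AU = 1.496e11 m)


M = 1.23 * 1.989e30 kg = 2.44647e+30 kg; r = 3.1 AU * 1.496e11 m/AU = 4.6376e+11 m. U = -GM*m/r = -(6.674e-11 * 2.44647e+30 * 2000.0) / 4.6376e+11 = -7.041e+11

-7.041e+11 J


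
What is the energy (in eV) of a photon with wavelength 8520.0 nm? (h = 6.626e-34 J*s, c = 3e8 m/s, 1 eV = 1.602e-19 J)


E = hc/lambda = 6.626e-34 * 3e8 / 8.520e-06 = 2.333e-20 J = 0.1456 eV

0.1456 eV


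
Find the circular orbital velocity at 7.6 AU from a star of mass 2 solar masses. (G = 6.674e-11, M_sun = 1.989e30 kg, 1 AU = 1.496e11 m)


v = sqrt(GM/r) = sqrt(6.674e-11 * 3.978e+30 / 1.137e+12) = 15281.0395

15281.0395 m/s


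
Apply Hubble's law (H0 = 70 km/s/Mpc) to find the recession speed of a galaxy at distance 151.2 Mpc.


v = H0 * d = 70 * 151.2 = 10584.0

10584.0 km/s


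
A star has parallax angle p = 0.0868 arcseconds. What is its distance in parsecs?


d = 1/p = 1/0.0868 = 11.5207

11.5207 pc


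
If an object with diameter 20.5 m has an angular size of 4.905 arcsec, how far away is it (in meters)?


D = size / theta_rad, theta_rad = 4.905 * pi/(180*3600) = 2.378e-05, D = 862064.9395

862064.9395 m


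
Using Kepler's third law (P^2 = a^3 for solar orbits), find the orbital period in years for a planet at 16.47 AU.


P = a^(3/2) = 16.47^1.5 = 66.8406

66.8406 years


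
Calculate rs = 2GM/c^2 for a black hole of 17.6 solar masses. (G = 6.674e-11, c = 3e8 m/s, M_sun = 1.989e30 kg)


M = 17.6 * 1.989e30 kg = 3.50064e+31 kg. rs = 2GM/c^2 = 2 * 6.674e-11 * 3.50064e+31 / (3e8)^2 = 51918.3808

51918.3808 m


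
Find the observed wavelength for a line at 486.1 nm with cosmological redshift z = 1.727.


lam_obs = lam_emit * (1 + z) = 486.1 * (1 + 1.727) = 1325.5947

1325.5947 nm


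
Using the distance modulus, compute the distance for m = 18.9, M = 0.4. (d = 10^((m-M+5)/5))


d = 10^((m - M + 5)/5) = 10^((18.9 - 0.4 + 5)/5) = 50118.7234

50118.7234 pc


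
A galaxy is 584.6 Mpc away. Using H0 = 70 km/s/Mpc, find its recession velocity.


v = H0 * d = 70 * 584.6 = 40922.0

40922.0 km/s


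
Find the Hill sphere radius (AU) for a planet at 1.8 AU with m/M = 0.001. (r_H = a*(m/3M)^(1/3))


r_H = a * (m/3M)^(1/3) = 1.8 * (0.001/3)^(1/3) = 0.1248

0.1248 AU


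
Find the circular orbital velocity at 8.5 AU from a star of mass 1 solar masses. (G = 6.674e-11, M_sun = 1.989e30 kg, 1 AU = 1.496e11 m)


v = sqrt(GM/r) = sqrt(6.674e-11 * 1.989e+30 / 1.272e+12) = 10217.2785

10217.2785 m/s


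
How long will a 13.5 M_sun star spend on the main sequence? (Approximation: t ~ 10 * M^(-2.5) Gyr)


t = 10 * M^(-2.5) = 10 * 13.5^(-2.5) = 0.0149

0.0149 Gyr


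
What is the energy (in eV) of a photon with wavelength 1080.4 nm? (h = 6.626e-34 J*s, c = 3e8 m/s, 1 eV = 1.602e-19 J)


E = hc/lambda = 6.626e-34 * 3e8 / 1.080e-06 = 1.840e-19 J = 1.1485 eV

1.1485 eV


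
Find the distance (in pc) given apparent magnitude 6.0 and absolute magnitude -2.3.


d = 10^((m - M + 5)/5) = 10^((6.0 - -2.3 + 5)/5) = 457.0882

457.0882 pc


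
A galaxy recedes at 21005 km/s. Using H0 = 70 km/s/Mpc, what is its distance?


d = v / H0 = 21005 / 70 = 300.0714

300.0714 Mpc


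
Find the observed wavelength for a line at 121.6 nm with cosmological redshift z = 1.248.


lam_obs = lam_emit * (1 + z) = 121.6 * (1 + 1.248) = 273.3568

273.3568 nm


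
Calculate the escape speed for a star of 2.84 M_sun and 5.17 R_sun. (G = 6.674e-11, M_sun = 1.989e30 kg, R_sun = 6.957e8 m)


M = 2.84 * 1.989e30 kg = 5.64876e+30 kg; R = 5.17 * 6.957e8 m = 3.596769e+09 m. v_esc = sqrt(2GM/R) = sqrt(2 * 6.674e-11 * 5.64876e+30 / 3.596769e+09) = 457855.4492

457855.4492 m/s


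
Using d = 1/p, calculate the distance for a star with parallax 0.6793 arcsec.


d = 1/p = 1/0.6793 = 1.4721

1.4721 pc


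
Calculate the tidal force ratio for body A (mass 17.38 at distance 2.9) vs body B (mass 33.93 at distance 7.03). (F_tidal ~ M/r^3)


Ratio = (M1/r1^3) / (M2/r2^3) = (17.38/2.9^3) / (33.93/7.03^3) = 7.2969

7.2969


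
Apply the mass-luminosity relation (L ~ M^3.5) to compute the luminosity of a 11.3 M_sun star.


L/L_sun = (M/M_sun)^3.5 = 11.3^3.5 = 4850.3665

4850.3665 L_sun


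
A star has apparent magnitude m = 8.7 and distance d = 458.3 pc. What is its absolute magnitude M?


M = m - 5*log10(d) + 5 = 8.7 - 5*log10(458.3) + 5 = 0.3943

0.3943


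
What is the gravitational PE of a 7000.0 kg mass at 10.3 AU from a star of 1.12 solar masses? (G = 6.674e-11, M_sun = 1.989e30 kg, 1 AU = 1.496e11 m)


M = 1.12 * 1.989e30 kg = 2.22768e+30 kg; r = 10.3 AU * 1.496e11 m/AU = 1.54088e+12 m. U = -GM*m/r = -(6.674e-11 * 2.22768e+30 * 7000.0) / 1.54088e+12 = -6.754e+11

-6.754e+11 J


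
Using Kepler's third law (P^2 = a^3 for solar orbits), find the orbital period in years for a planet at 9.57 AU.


P = a^(3/2) = 9.57^1.5 = 29.6052

29.6052 years


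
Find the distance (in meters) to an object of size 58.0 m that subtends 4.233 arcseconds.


D = size / theta_rad, theta_rad = 4.233 * pi/(180*3600) = 2.052e-05, D = 2.826e+06

2.826e+06 m


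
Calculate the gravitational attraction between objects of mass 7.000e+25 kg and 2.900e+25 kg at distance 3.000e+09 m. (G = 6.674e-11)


F = G*m1*m2/r^2 = 6.674e-11 * 7.000e+25 * 2.900e+25 / (3.000e+09)^2 = 6.674e-11 * 2.030e+51 / 9.000e+18 = 1.505e+22

1.505e+22 N


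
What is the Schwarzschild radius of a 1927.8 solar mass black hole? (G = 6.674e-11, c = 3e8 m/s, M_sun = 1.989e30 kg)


M = 1927.8 * 1.989e30 kg = 3.8343942e+33 kg. rs = 2GM/c^2 = 2 * 6.674e-11 * 3.8343942e+33 / (3e8)^2 = 5.687e+06

5.687e+06 m


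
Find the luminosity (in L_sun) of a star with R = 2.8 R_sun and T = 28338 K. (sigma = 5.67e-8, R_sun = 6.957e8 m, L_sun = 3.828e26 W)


R = 2.8 * 6.957e8 m = 1.94796e+09 m. L = 4*pi*R^2*sigma*T^4 = 4*pi*(1.94796e+09)^2 * 5.67e-8 * 28338^4 = 1.743531412e+30 W. L/L_sun = 1.743531412e+30 / 3.828e26 = 4554.6798

4554.6798 L_sun


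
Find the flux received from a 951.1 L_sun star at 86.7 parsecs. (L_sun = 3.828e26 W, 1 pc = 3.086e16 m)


F = L / (4*pi*d^2) = 3.641e+29 / (4*pi*(2.676e+18)^2) = 4.047e-09

4.047e-09 W/m^2


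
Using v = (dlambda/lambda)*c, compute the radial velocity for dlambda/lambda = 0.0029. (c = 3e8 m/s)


v = (dlambda/lambda) * c = 0.0029 * 3e8 = 870000.0

870000.0 m/s


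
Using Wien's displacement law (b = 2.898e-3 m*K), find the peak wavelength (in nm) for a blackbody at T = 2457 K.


lam_max = b / T = 2.898e-3 / 2457 = 1.179e-06 m = 1179.4872 nm

1179.4872 nm


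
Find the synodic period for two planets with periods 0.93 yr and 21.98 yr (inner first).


1/P_syn = |1/P1 - 1/P2| = |1/0.93 - 1/21.98| => P_syn = 0.9711

0.9711 years


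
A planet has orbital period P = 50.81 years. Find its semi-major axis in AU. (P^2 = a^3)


a = P^(2/3) = 50.81^(2/3) = 13.7183

13.7183 AU


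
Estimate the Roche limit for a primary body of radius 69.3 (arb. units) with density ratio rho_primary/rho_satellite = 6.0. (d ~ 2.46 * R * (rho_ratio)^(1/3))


d_Roche = 2.46 * 69.3 * 6.0^(1/3) = 309.7791

309.7791


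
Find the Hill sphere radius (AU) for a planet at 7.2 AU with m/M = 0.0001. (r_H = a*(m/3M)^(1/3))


r_H = a * (m/3M)^(1/3) = 7.2 * (0.0001/3)^(1/3) = 0.2317

0.2317 AU


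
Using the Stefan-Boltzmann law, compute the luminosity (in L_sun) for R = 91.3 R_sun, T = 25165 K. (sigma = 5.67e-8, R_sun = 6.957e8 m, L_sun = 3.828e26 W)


R = 91.3 * 6.957e8 m = 6.351741e+10 m. L = 4*pi*R^2*sigma*T^4 = 4*pi*(6.351741e+10)^2 * 5.67e-8 * 25165^4 = 1.152832533e+33 W. L/L_sun = 1.152832533e+33 / 3.828e26 = 3.012e+06

3.012e+06 L_sun


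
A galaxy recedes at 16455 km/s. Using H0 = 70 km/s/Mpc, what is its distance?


d = v / H0 = 16455 / 70 = 235.0714

235.0714 Mpc


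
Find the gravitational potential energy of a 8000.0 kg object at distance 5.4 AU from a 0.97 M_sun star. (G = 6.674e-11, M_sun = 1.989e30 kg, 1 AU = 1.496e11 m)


M = 0.97 * 1.989e30 kg = 1.92933e+30 kg; r = 5.4 AU * 1.496e11 m/AU = 8.0784e+11 m. U = -GM*m/r = -(6.674e-11 * 1.92933e+30 * 8000.0) / 8.0784e+11 = -1.275e+12

-1.275e+12 J


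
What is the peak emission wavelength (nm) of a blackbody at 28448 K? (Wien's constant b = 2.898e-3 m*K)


lam_max = b / T = 2.898e-3 / 28448 = 1.019e-07 m = 101.8701 nm

101.8701 nm


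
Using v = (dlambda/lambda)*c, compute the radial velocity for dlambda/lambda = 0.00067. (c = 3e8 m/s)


v = (dlambda/lambda) * c = 0.00067 * 3e8 = 201000.0

201000.0 m/s


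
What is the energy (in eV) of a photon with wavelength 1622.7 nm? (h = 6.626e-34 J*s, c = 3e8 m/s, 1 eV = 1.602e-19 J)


E = hc/lambda = 6.626e-34 * 3e8 / 1.623e-06 = 1.225e-19 J = 0.7647 eV

0.7647 eV


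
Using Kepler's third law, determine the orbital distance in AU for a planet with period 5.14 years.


a = P^(2/3) = 5.14^(2/3) = 2.9783

2.9783 AU


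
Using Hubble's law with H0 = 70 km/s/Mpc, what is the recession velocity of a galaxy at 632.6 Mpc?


v = H0 * d = 70 * 632.6 = 44282.0

44282.0 km/s


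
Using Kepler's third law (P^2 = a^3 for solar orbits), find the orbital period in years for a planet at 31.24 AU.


P = a^(3/2) = 31.24^1.5 = 174.609

174.609 years


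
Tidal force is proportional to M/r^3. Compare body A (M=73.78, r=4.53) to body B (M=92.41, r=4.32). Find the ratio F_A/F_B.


Ratio = (M1/r1^3) / (M2/r2^3) = (73.78/4.53^3) / (92.41/4.32^3) = 0.6924

0.6924


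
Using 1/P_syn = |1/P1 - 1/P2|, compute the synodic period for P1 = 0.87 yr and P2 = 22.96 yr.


1/P_syn = |1/P1 - 1/P2| = |1/0.87 - 1/22.96| => P_syn = 0.9043

0.9043 years


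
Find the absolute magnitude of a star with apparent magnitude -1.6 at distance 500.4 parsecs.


M = m - 5*log10(d) + 5 = -1.6 - 5*log10(500.4) + 5 = -10.0966

-10.0966


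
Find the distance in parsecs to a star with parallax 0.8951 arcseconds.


d = 1/p = 1/0.8951 = 1.1172

1.1172 pc


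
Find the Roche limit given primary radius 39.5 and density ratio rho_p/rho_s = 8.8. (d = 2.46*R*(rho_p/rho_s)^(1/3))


d_Roche = 2.46 * 39.5 * 8.8^(1/3) = 200.6133

200.6133


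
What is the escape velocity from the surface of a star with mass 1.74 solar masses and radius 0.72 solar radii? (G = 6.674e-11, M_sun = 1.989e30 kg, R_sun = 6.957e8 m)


M = 1.74 * 1.989e30 kg = 3.46086e+30 kg; R = 0.72 * 6.957e8 m = 5.00904e+08 m. v_esc = sqrt(2GM/R) = sqrt(2 * 6.674e-11 * 3.46086e+30 / 5.00904e+08) = 960335.2378

960335.2378 m/s


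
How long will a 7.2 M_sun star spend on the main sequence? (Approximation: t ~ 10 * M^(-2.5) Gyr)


t = 10 * M^(-2.5) = 10 * 7.2^(-2.5) = 0.0719

0.0719 Gyr


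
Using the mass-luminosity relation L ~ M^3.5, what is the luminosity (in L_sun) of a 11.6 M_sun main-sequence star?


L/L_sun = (M/M_sun)^3.5 = 11.6^3.5 = 5316.2202

5316.2202 L_sun


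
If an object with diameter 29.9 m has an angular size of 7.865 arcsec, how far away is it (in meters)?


D = size / theta_rad, theta_rad = 7.865 * pi/(180*3600) = 3.813e-05, D = 784147.1973

784147.1973 m


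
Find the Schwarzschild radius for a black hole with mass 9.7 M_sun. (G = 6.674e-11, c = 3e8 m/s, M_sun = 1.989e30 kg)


M = 9.7 * 1.989e30 kg = 1.92933e+31 kg. rs = 2GM/c^2 = 2 * 6.674e-11 * 1.92933e+31 / (3e8)^2 = 28614.1076

28614.1076 m


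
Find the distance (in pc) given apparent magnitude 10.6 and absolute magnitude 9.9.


d = 10^((m - M + 5)/5) = 10^((10.6 - 9.9 + 5)/5) = 13.8038

13.8038 pc


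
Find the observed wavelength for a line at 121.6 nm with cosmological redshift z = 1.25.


lam_obs = lam_emit * (1 + z) = 121.6 * (1 + 1.25) = 273.6

273.6 nm


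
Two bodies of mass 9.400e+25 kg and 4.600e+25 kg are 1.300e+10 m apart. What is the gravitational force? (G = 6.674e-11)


F = G*m1*m2/r^2 = 6.674e-11 * 9.400e+25 * 4.600e+25 / (1.300e+10)^2 = 6.674e-11 * 4.324e+51 / 1.690e+20 = 1.708e+21

1.708e+21 N


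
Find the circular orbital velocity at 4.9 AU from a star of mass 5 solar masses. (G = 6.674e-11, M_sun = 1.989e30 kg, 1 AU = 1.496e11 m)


v = sqrt(GM/r) = sqrt(6.674e-11 * 9.945e+30 / 7.330e+11) = 30090.6562

30090.6562 m/s


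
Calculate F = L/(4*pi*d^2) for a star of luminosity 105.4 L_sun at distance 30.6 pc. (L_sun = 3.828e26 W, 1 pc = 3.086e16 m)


F = L / (4*pi*d^2) = 4.035e+28 / (4*pi*(9.443e+17)^2) = 3.601e-09

3.601e-09 W/m^2


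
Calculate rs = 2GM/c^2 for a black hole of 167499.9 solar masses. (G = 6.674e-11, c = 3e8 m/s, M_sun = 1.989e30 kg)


M = 167499.9 * 1.989e30 kg = 3.331573011e+35 kg. rs = 2GM/c^2 = 2 * 6.674e-11 * 3.331573011e+35 / (3e8)^2 = 4.941e+08

4.941e+08 m


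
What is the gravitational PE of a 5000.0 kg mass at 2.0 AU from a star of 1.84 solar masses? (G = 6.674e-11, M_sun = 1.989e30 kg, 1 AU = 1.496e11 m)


M = 1.84 * 1.989e30 kg = 3.65976e+30 kg; r = 2.0 AU * 1.496e11 m/AU = 2.992e+11 m. U = -GM*m/r = -(6.674e-11 * 3.65976e+30 * 5000.0) / 2.992e+11 = -4.082e+12

-4.082e+12 J


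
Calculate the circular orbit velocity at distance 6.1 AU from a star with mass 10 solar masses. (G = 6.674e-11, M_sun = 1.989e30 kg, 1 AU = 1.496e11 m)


v = sqrt(GM/r) = sqrt(6.674e-11 * 1.989e+31 / 9.126e+11) = 38139.9201

38139.9201 m/s


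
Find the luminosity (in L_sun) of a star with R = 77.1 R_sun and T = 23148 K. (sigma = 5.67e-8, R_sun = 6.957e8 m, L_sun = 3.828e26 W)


R = 77.1 * 6.957e8 m = 5.363847e+10 m. L = 4*pi*R^2*sigma*T^4 = 4*pi*(5.363847e+10)^2 * 5.67e-8 * 23148^4 = 5.885719767e+32 W. L/L_sun = 5.885719767e+32 / 3.828e26 = 1.538e+06

1.538e+06 L_sun


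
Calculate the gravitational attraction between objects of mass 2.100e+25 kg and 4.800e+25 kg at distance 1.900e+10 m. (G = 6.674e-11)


F = G*m1*m2/r^2 = 6.674e-11 * 2.100e+25 * 4.800e+25 / (1.900e+10)^2 = 6.674e-11 * 1.008e+51 / 3.610e+20 = 1.864e+20

1.864e+20 N


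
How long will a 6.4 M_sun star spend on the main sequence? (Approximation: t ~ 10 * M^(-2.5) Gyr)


t = 10 * M^(-2.5) = 10 * 6.4^(-2.5) = 0.0965

0.0965 Gyr


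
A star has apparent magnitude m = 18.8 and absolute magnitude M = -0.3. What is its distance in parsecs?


d = 10^((m - M + 5)/5) = 10^((18.8 - -0.3 + 5)/5) = 66069.3448

66069.3448 pc


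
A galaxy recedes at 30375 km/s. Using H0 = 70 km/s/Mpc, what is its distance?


d = v / H0 = 30375 / 70 = 433.9286

433.9286 Mpc


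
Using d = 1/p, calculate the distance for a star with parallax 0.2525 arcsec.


d = 1/p = 1/0.2525 = 3.9604

3.9604 pc


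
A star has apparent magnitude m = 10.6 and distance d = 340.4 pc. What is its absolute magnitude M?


M = m - 5*log10(d) + 5 = 10.6 - 5*log10(340.4) + 5 = 2.9401

2.9401
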